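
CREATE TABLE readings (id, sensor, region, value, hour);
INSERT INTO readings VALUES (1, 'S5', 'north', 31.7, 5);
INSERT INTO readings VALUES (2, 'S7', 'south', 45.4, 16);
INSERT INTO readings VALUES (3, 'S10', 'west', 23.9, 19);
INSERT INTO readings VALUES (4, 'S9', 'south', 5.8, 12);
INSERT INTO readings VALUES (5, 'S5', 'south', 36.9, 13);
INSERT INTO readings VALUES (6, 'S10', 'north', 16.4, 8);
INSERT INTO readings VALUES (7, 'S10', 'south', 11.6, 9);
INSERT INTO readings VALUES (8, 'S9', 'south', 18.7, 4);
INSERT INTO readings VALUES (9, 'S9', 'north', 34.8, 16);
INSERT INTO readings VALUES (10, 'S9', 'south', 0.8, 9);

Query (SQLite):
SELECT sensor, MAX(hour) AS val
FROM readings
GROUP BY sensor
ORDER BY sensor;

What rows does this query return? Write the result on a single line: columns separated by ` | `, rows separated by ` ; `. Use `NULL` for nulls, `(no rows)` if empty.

Partition readings by sensor; compute MAX(hour) within each group.
  S10: ids {3, 6, 7} → MAX(hour)=19
  S5: ids {1, 5} → MAX(hour)=13
  S7: ids {2} → MAX(hour)=16
  S9: ids {4, 8, 9, 10} → MAX(hour)=16

S10 | 19 ; S5 | 13 ; S7 | 16 ; S9 | 16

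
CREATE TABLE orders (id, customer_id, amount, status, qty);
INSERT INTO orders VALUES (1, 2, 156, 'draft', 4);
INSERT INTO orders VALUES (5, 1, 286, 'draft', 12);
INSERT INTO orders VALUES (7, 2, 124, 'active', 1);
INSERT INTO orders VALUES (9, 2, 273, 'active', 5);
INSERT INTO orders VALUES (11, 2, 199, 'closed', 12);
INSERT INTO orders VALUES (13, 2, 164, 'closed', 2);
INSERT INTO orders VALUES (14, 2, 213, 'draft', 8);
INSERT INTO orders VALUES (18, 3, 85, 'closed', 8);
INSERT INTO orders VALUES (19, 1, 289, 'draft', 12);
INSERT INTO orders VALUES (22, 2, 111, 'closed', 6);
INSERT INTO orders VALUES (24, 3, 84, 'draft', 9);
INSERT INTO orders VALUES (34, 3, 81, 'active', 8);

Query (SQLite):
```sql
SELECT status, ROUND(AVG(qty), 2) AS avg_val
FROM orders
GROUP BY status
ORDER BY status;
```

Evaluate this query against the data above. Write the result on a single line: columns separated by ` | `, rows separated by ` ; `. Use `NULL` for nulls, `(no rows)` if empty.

active | 4.67 ; closed | 7 ; draft | 9

Partition orders by status; compute ROUND(AVG(qty), 2) within each group.
  active: ids {7, 9, 34} → ROUND(AVG(qty), 2)=4.67
  closed: ids {11, 13, 18, 22} → ROUND(AVG(qty), 2)=7
  draft: ids {1, 5, 14, 19, 24} → ROUND(AVG(qty), 2)=9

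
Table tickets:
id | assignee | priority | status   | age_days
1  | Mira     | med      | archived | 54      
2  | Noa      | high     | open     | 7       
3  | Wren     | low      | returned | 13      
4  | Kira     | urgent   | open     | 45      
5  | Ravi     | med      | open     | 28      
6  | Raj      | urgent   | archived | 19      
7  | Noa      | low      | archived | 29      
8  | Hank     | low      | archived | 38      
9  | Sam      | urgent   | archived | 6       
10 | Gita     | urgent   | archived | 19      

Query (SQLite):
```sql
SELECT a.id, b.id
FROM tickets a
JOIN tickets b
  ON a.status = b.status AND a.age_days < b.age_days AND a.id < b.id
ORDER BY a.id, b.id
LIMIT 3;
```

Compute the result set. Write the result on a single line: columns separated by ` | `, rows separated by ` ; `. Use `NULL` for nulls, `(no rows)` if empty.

2 | 4 ; 2 | 5 ; 6 | 7

Pairs (a,b) with same status, a.age_days < b.age_days, a.id < b.id.
status groups: archived:{1,6,7,8,9,10} open:{2,4,5} returned:{3}
Ordered by (a.id, b.id); first 3.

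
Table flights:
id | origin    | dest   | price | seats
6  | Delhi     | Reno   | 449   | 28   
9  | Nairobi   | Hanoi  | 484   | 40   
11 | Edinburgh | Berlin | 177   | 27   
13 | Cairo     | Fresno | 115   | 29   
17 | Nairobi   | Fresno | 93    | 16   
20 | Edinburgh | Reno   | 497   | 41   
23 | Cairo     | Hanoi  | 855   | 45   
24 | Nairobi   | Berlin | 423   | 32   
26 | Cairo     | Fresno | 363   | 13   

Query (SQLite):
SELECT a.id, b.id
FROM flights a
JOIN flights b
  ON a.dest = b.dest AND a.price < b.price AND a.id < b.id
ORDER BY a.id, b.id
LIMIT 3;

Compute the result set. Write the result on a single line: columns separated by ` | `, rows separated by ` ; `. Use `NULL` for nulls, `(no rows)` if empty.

Pairs (a,b) with same dest, a.price < b.price, a.id < b.id.
dest groups: Berlin:{11,24} Fresno:{13,17,26} Hanoi:{9,23} Reno:{6,20}
Ordered by (a.id, b.id); first 3.

6 | 20 ; 9 | 23 ; 11 | 24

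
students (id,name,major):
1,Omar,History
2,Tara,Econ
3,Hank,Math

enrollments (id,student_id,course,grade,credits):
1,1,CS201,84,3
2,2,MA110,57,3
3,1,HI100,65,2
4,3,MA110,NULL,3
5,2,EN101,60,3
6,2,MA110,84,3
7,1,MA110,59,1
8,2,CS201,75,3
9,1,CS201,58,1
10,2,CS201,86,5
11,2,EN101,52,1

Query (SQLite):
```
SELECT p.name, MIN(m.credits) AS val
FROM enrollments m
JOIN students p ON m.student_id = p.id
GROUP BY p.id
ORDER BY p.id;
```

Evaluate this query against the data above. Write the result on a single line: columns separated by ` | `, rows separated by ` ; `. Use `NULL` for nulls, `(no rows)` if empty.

Join each enrollments row to its students via student_id.
Group joined rows by students.id; compute MIN(m.credits) per group.
  1: ids {1, 3, 7, 9} → MIN(m.credits)=1
  2: ids {2, 5, 6, 8, 10, 11} → MIN(m.credits)=1
  3: ids {4} → MIN(m.credits)=3

Omar | 1 ; Tara | 1 ; Hank | 3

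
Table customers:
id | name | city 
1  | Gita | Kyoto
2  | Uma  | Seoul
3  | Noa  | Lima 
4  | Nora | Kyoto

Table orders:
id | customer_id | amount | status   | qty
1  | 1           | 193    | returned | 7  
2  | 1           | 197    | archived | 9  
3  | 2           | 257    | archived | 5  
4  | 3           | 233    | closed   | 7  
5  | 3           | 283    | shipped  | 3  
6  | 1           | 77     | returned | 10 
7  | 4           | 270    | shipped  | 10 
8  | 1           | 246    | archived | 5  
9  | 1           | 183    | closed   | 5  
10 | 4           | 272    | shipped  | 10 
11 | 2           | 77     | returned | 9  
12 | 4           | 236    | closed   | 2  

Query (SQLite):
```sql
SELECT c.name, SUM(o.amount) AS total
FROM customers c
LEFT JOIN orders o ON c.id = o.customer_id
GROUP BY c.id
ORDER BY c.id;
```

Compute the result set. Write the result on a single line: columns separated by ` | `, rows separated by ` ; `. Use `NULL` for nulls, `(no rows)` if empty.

Gita | 896 ; Uma | 334 ; Noa | 516 ; Nora | 778

LEFT JOIN keeps every customers row; unmatched ones get NULL for orders columns.
Group by customers.id and compute SUM(o.amount). SUM over an all-NULL group is NULL.
  1: ids {1, 2, 6, 8, 9} → SUM(o.amount)=896
  2: ids {3, 11} → SUM(o.amount)=334
  3: ids {4, 5} → SUM(o.amount)=516
  4: ids {7, 10, 12} → SUM(o.amount)=778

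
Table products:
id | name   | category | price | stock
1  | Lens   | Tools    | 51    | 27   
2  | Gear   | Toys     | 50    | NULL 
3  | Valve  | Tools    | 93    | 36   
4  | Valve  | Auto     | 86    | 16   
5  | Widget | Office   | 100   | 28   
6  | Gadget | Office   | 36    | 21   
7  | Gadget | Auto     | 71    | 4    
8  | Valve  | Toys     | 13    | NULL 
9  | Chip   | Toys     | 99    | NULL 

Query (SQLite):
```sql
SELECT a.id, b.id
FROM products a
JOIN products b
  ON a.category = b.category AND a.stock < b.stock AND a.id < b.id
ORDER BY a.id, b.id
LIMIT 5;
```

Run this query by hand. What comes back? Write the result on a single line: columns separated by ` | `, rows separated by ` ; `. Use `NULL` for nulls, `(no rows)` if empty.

1 | 3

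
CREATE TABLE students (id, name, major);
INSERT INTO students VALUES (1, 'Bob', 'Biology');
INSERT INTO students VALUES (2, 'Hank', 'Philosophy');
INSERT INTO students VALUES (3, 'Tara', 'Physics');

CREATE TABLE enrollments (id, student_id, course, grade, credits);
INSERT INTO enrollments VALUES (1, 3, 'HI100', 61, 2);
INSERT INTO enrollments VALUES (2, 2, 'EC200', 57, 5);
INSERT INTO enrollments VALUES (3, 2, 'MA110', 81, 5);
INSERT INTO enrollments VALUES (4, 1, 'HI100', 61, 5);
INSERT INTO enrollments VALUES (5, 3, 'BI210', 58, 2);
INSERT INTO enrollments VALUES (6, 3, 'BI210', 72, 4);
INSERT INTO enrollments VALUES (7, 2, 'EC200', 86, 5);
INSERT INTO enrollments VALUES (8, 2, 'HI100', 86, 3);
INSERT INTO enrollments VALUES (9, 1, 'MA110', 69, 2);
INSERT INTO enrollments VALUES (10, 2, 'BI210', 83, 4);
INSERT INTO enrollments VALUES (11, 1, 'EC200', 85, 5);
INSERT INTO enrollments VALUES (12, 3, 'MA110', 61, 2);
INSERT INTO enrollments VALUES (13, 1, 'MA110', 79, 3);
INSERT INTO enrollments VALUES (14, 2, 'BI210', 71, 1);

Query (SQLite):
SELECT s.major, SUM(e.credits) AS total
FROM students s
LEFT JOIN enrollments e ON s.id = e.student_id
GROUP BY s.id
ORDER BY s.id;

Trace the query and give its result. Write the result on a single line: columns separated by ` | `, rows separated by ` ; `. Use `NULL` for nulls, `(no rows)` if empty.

Biology | 15 ; Philosophy | 23 ; Physics | 10

LEFT JOIN keeps every students row; unmatched ones get NULL for enrollments columns.
Group by students.id and compute SUM(e.credits). SUM over an all-NULL group is NULL.
  1: ids {4, 9, 11, 13} → SUM(e.credits)=15
  2: ids {2, 3, 7, 8, 10, 14} → SUM(e.credits)=23
  3: ids {1, 5, 6, 12} → SUM(e.credits)=10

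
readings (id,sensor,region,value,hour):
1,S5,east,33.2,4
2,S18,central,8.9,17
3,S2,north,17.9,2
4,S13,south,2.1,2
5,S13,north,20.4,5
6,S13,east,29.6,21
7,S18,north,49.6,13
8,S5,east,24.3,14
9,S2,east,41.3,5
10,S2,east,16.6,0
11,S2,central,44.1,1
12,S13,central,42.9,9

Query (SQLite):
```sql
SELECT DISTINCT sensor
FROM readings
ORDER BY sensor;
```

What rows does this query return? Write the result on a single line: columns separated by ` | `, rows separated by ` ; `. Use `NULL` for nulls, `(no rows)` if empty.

S13 ; S18 ; S2 ; S5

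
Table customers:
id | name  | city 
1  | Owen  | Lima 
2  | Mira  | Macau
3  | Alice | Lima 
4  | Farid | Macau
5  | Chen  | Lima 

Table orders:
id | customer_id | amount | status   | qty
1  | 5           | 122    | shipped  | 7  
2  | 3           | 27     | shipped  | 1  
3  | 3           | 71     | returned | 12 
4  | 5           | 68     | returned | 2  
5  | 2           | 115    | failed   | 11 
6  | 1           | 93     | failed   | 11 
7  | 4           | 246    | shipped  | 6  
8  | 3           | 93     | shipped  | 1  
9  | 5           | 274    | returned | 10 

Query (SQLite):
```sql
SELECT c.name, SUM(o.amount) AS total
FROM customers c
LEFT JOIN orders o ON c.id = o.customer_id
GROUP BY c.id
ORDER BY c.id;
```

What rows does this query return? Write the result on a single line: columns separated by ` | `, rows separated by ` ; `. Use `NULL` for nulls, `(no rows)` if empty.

Owen | 93 ; Mira | 115 ; Alice | 191 ; Farid | 246 ; Chen | 464

LEFT JOIN keeps every customers row; unmatched ones get NULL for orders columns.
Group by customers.id and compute SUM(o.amount). SUM over an all-NULL group is NULL.
  1: ids {6} → SUM(o.amount)=93
  2: ids {5} → SUM(o.amount)=115
  3: ids {2, 3, 8} → SUM(o.amount)=191
  4: ids {7} → SUM(o.amount)=246
  5: ids {1, 4, 9} → SUM(o.amount)=464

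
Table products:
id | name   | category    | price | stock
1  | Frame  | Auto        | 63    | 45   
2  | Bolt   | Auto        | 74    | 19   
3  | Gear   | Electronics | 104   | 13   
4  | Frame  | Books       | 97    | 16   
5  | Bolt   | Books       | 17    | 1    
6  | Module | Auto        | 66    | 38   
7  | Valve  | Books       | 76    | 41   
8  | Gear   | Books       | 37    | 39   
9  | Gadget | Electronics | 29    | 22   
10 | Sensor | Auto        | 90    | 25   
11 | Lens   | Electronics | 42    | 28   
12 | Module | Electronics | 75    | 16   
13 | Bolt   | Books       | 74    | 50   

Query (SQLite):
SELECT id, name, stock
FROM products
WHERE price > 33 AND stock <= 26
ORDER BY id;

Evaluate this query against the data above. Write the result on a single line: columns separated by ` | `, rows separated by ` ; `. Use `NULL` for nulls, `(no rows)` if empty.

2 | Bolt | 19 ; 3 | Gear | 13 ; 4 | Frame | 16 ; 10 | Sensor | 25 ; 12 | Module | 16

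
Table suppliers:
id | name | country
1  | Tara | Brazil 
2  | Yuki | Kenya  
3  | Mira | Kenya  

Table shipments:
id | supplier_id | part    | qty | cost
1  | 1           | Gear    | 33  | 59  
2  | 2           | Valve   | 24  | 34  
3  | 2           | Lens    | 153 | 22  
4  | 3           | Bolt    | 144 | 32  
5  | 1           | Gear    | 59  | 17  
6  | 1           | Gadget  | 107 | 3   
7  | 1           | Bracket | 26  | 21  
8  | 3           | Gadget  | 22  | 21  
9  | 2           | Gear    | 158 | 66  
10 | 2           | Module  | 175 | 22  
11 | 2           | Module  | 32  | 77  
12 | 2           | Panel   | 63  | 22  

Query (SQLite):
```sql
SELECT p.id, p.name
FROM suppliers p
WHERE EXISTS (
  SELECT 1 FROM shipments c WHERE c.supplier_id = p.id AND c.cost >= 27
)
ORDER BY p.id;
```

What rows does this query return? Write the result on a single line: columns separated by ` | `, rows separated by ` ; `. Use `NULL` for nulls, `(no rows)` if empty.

1 | Tara ; 2 | Yuki ; 3 | Mira

For each suppliers row, check whether any shipments with matching supplier_id has cost >= 27.
Keep rows where that is true.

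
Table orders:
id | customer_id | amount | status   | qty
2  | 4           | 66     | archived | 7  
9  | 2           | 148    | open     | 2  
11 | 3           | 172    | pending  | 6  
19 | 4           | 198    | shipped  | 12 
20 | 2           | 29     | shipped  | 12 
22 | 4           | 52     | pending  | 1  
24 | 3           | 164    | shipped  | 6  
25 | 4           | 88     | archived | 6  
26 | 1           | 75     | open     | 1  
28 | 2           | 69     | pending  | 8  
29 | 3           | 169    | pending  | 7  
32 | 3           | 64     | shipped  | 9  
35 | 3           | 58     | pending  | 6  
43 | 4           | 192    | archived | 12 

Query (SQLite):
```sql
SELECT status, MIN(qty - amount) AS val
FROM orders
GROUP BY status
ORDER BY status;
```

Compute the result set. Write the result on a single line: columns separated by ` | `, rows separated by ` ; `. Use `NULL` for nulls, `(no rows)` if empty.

For each row compute qty - amount.
Group by status; take MIN of the expression per group.
  archived: ids {2, 25, 43} → MIN(qty - amount)=-180
  open: ids {9, 26} → MIN(qty - amount)=-146
  pending: ids {11, 22, 28, 29, 35} → MIN(qty - amount)=-166
  shipped: ids {19, 20, 24, 32} → MIN(qty - amount)=-186

archived | -180 ; open | -146 ; pending | -166 ; shipped | -186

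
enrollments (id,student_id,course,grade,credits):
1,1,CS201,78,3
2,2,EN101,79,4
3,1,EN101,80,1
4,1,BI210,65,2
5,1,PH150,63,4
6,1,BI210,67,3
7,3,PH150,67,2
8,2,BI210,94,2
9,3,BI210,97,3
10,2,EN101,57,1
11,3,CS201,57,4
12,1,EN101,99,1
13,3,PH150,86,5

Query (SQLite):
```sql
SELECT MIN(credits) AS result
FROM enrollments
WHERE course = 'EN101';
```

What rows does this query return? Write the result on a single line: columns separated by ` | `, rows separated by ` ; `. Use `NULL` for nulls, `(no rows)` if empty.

Rows where course='EN101' → credits values: [4, 1, 1, 1].
MIN of non-NULL values = 1.

1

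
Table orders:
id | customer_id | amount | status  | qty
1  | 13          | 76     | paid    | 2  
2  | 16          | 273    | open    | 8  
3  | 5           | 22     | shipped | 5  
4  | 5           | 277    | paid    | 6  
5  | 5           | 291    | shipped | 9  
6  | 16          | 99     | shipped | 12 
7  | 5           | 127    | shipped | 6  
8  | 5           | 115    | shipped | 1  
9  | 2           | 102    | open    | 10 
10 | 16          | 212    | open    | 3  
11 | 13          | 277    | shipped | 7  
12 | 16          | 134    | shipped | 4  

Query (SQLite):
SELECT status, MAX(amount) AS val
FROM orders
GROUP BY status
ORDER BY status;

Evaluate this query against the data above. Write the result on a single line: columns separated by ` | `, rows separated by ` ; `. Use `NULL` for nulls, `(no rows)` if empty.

open | 273 ; paid | 277 ; shipped | 291

Partition orders by status; compute MAX(amount) within each group.
  open: ids {2, 9, 10} → MAX(amount)=273
  paid: ids {1, 4} → MAX(amount)=277
  shipped: ids {3, 5, 6, 7, 8, 11, 12} → MAX(amount)=291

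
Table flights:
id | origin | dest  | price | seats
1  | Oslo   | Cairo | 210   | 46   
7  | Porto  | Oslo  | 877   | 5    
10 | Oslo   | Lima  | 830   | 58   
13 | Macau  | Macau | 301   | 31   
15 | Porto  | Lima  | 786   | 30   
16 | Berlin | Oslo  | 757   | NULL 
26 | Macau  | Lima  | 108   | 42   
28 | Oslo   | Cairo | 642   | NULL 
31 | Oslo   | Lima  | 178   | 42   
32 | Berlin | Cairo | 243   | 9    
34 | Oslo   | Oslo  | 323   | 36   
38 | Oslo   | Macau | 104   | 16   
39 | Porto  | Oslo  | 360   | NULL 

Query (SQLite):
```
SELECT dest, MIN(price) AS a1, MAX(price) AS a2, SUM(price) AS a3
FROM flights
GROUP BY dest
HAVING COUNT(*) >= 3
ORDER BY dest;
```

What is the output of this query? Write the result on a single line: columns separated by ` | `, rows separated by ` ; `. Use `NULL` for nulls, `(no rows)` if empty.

Cairo | 210 | 642 | 1095 ; Lima | 108 | 830 | 1902 ; Oslo | 323 | 877 | 2317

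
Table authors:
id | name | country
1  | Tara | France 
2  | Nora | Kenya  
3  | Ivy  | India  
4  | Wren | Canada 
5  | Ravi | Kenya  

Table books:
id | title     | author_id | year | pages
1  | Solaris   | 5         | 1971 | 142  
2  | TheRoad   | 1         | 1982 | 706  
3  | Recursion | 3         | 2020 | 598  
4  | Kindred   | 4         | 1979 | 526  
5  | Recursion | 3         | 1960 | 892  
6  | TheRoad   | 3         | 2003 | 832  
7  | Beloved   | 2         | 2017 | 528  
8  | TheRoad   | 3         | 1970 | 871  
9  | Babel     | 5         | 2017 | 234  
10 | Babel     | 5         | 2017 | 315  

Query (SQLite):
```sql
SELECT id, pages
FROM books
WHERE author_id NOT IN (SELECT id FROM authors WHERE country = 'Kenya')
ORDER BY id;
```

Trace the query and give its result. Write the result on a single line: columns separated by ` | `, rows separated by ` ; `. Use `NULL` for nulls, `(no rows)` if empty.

Inner query: authors.id where country = 'Kenya'.
Outer: keep books rows whose author_id is not in that set.
Inner query → {2, 5}

2 | 706 ; 3 | 598 ; 4 | 526 ; 5 | 892 ; 6 | 832 ; 8 | 871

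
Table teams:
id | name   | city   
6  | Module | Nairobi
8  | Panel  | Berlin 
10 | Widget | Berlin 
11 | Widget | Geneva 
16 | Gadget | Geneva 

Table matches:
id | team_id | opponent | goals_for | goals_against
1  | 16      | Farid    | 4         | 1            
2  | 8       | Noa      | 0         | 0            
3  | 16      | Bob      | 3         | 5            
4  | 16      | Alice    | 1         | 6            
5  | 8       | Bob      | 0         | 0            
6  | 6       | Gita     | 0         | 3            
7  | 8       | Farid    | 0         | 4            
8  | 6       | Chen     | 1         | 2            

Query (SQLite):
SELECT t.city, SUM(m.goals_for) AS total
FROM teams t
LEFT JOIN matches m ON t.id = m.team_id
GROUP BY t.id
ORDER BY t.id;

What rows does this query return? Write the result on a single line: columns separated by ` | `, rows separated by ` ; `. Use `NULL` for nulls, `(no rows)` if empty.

Nairobi | 1 ; Berlin | 0 ; Berlin | NULL ; Geneva | NULL ; Geneva | 8

LEFT JOIN keeps every teams row; unmatched ones get NULL for matches columns.
Group by teams.id and compute SUM(m.goals_for). SUM over an all-NULL group is NULL.
  6: ids {6, 8} → SUM(m.goals_for)=1
  8: ids {2, 5, 7} → SUM(m.goals_for)=0
  10: ids {—} → SUM(m.goals_for)=NULL
  11: ids {—} → SUM(m.goals_for)=NULL
  16: ids {1, 3, 4} → SUM(m.goals_for)=8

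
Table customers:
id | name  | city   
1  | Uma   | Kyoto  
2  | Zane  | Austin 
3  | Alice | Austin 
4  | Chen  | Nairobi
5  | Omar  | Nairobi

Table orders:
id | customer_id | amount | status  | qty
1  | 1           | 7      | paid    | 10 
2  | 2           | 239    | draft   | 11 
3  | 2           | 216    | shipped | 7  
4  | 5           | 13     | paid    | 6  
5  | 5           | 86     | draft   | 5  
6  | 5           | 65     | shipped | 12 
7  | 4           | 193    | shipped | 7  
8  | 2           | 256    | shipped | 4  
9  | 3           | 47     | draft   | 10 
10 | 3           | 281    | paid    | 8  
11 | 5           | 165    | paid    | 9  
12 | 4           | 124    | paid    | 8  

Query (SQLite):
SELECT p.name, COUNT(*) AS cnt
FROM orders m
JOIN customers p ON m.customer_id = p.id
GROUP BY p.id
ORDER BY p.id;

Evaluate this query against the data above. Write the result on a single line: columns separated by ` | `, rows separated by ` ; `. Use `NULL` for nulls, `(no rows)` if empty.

Join each orders row to its customers via customer_id.
Group joined rows by customers.id; compute COUNT(*) per group.
  1: ids {1} → COUNT(*)=1
  2: ids {2, 3, 8} → COUNT(*)=3
  3: ids {9, 10} → COUNT(*)=2
  4: ids {7, 12} → COUNT(*)=2
  5: ids {4, 5, 6, 11} → COUNT(*)=4

Uma | 1 ; Zane | 3 ; Alice | 2 ; Chen | 2 ; Omar | 4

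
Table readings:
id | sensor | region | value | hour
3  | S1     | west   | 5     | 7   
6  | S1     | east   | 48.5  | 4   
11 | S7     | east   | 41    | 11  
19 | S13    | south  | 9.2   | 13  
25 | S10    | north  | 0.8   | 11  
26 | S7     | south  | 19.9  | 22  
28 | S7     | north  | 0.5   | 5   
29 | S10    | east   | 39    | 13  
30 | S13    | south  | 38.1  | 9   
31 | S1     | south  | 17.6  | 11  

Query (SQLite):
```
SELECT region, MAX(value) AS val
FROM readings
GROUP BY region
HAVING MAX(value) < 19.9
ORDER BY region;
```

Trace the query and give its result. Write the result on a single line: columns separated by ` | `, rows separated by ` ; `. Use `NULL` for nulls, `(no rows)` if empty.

north | 0.8 ; west | 5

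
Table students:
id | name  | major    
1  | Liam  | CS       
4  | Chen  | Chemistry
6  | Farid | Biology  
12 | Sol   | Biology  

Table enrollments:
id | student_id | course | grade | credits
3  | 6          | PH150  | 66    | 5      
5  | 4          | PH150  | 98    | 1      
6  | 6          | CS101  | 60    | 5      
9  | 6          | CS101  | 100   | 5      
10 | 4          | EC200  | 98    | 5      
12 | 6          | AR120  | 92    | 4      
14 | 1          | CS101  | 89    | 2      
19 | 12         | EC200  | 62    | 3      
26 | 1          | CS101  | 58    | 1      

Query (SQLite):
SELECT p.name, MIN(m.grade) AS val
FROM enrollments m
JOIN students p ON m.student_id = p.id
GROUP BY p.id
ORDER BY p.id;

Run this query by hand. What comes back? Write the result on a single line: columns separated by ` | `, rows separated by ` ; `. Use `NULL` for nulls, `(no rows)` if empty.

Liam | 58 ; Chen | 98 ; Farid | 60 ; Sol | 62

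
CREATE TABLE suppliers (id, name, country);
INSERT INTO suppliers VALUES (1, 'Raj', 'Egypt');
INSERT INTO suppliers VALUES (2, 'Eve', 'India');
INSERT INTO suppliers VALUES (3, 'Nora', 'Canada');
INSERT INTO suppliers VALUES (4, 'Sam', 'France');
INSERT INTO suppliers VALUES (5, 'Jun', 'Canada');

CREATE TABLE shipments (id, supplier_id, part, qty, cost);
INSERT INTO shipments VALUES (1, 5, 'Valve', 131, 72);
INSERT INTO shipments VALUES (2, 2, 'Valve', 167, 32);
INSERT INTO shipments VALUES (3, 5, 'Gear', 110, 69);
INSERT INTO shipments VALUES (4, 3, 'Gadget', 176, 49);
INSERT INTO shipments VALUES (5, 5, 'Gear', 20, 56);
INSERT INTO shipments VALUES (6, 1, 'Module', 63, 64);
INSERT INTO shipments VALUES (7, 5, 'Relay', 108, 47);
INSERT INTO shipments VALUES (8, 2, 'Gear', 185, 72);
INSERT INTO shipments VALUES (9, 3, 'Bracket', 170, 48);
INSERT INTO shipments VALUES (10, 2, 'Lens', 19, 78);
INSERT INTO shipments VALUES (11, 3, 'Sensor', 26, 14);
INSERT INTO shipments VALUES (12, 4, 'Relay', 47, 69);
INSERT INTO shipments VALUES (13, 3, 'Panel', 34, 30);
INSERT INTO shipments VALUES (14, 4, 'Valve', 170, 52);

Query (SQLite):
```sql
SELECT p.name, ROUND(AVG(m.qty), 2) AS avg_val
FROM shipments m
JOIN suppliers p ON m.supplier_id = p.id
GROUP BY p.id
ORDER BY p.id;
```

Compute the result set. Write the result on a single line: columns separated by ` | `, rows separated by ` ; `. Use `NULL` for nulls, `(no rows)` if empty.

Raj | 63 ; Eve | 123.67 ; Nora | 101.5 ; Sam | 108.5 ; Jun | 92.25

Join each shipments row to its suppliers via supplier_id.
Group joined rows by suppliers.id; compute ROUND(AVG(m.qty), 2) per group.
  1: ids {6} → ROUND(AVG(m.qty), 2)=63
  2: ids {2, 8, 10} → ROUND(AVG(m.qty), 2)=123.67
  3: ids {4, 9, 11, 13} → ROUND(AVG(m.qty), 2)=101.5
  4: ids {12, 14} → ROUND(AVG(m.qty), 2)=108.5
  5: ids {1, 3, 5, 7} → ROUND(AVG(m.qty), 2)=92.25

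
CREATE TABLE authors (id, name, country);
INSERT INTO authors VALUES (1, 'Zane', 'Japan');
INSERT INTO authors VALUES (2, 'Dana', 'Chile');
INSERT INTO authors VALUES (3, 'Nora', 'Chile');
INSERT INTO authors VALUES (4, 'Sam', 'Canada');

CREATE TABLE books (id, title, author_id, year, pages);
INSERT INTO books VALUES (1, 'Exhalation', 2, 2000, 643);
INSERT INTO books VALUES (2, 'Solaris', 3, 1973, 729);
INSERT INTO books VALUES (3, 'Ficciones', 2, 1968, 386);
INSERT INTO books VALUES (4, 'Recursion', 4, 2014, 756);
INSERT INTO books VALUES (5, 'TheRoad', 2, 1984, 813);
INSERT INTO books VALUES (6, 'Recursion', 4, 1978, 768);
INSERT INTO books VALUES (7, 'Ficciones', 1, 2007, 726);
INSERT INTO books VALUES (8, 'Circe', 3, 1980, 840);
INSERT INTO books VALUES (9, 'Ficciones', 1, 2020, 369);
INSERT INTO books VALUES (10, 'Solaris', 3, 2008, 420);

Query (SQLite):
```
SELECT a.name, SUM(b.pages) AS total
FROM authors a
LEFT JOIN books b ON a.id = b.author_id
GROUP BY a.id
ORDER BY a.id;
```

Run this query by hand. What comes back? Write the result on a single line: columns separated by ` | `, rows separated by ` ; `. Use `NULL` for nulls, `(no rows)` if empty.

Zane | 1095 ; Dana | 1842 ; Nora | 1989 ; Sam | 1524

LEFT JOIN keeps every authors row; unmatched ones get NULL for books columns.
Group by authors.id and compute SUM(b.pages). SUM over an all-NULL group is NULL.
  1: ids {7, 9} → SUM(b.pages)=1095
  2: ids {1, 3, 5} → SUM(b.pages)=1842
  3: ids {2, 8, 10} → SUM(b.pages)=1989
  4: ids {4, 6} → SUM(b.pages)=1524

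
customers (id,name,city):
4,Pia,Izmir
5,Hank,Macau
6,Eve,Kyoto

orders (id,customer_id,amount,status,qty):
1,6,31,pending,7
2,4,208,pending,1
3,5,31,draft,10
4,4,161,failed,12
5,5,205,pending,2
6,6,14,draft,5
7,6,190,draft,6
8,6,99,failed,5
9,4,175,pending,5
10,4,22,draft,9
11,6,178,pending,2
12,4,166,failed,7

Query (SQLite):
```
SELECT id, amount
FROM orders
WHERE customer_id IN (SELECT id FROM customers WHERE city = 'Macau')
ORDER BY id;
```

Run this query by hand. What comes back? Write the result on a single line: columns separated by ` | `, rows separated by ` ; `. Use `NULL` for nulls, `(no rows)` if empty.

3 | 31 ; 5 | 205

Inner query: customers.id where city = 'Macau'.
Outer: keep orders rows whose customer_id is in that set.
Inner query → {5}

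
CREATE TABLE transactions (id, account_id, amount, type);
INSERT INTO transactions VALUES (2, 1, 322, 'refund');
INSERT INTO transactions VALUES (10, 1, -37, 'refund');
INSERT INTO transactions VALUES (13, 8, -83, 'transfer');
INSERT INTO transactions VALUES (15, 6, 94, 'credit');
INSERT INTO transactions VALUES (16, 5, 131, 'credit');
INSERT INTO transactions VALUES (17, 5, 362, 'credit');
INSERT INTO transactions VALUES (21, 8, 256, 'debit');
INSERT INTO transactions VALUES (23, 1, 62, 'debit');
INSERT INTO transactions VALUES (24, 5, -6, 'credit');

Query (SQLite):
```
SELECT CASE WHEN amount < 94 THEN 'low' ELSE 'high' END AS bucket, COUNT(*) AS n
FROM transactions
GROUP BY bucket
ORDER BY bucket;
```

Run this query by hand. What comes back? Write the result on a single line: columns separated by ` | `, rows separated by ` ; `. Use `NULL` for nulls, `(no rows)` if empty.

Bucket rows by amount < 94 → 'low' else 'high'; count each bucket.

high | 5 ; low | 4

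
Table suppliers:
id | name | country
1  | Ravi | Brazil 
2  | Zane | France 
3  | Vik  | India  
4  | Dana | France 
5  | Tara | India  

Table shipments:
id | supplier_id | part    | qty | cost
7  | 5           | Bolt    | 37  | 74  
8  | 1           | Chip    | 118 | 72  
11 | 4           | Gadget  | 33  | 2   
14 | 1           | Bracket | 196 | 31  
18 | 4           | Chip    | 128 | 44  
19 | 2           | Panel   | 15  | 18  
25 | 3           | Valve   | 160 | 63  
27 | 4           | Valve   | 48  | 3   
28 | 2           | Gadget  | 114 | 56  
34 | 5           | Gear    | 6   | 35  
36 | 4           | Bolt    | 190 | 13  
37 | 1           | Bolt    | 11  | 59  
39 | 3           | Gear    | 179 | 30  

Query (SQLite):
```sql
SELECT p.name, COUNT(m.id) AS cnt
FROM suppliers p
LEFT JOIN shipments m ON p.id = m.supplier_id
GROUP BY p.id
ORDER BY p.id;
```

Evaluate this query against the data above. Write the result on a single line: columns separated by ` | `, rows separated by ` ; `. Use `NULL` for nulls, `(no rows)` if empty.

Ravi | 3 ; Zane | 2 ; Vik | 2 ; Dana | 4 ; Tara | 2

LEFT JOIN keeps every suppliers row; unmatched ones get NULL for shipments columns.
Group by suppliers.id and compute COUNT(m.id). COUNT(col) of an all-NULL group is 0.
  1: ids {8, 14, 37} → COUNT(m.id)=3
  2: ids {19, 28} → COUNT(m.id)=2
  3: ids {25, 39} → COUNT(m.id)=2
  4: ids {11, 18, 27, 36} → COUNT(m.id)=4
  5: ids {7, 34} → COUNT(m.id)=2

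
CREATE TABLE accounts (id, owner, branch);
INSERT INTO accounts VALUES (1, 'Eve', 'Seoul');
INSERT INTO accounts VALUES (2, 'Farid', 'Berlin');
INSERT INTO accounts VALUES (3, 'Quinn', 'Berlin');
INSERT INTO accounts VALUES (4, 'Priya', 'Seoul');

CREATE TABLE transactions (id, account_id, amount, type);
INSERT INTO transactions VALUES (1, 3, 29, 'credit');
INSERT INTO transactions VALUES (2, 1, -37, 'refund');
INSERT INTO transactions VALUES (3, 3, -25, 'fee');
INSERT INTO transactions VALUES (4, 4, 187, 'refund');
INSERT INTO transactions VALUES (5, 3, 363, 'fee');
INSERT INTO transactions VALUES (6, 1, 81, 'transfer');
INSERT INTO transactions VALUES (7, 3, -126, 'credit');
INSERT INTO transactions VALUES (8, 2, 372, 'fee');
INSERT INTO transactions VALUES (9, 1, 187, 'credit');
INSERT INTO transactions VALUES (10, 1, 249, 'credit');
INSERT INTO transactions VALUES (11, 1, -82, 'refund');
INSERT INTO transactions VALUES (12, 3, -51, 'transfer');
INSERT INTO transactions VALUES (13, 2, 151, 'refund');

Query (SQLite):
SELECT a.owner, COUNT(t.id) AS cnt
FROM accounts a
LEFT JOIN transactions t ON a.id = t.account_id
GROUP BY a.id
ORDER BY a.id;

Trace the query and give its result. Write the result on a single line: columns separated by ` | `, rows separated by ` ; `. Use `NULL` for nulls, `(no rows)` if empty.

Eve | 5 ; Farid | 2 ; Quinn | 5 ; Priya | 1

LEFT JOIN keeps every accounts row; unmatched ones get NULL for transactions columns.
Group by accounts.id and compute COUNT(t.id). COUNT(col) of an all-NULL group is 0.
  1: ids {2, 6, 9, 10, 11} → COUNT(t.id)=5
  2: ids {8, 13} → COUNT(t.id)=2
  3: ids {1, 3, 5, 7, 12} → COUNT(t.id)=5
  4: ids {4} → COUNT(t.id)=1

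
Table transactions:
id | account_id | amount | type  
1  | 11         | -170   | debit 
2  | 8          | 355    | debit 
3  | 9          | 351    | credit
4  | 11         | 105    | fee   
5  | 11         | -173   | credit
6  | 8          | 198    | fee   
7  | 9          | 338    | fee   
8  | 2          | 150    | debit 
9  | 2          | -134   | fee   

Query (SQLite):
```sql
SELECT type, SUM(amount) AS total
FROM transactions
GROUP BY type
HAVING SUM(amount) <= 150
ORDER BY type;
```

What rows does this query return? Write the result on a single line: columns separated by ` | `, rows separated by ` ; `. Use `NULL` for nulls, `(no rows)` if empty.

Partition transactions by type; compute SUM(amount) within each group.
HAVING: keep groups where SUM(amount) <= 150.
  credit: ids {3, 5} → SUM(amount)=178
  debit: ids {1, 2, 8} → SUM(amount)=335
  fee: ids {4, 6, 7, 9} → SUM(amount)=507

(no rows)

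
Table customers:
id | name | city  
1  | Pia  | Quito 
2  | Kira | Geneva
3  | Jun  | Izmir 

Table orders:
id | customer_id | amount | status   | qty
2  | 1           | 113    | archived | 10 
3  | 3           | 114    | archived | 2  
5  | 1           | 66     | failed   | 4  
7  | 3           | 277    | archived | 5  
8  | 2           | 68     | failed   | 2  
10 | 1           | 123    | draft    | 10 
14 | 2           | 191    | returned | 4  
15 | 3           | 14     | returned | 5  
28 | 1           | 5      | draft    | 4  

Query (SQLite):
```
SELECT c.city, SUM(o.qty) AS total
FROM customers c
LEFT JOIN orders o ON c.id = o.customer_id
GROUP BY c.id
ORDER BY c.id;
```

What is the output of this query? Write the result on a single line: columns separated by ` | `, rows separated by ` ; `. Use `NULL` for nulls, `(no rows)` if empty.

Quito | 28 ; Geneva | 6 ; Izmir | 12

LEFT JOIN keeps every customers row; unmatched ones get NULL for orders columns.
Group by customers.id and compute SUM(o.qty). SUM over an all-NULL group is NULL.
  1: ids {2, 5, 10, 28} → SUM(o.qty)=28
  2: ids {8, 14} → SUM(o.qty)=6
  3: ids {3, 7, 15} → SUM(o.qty)=12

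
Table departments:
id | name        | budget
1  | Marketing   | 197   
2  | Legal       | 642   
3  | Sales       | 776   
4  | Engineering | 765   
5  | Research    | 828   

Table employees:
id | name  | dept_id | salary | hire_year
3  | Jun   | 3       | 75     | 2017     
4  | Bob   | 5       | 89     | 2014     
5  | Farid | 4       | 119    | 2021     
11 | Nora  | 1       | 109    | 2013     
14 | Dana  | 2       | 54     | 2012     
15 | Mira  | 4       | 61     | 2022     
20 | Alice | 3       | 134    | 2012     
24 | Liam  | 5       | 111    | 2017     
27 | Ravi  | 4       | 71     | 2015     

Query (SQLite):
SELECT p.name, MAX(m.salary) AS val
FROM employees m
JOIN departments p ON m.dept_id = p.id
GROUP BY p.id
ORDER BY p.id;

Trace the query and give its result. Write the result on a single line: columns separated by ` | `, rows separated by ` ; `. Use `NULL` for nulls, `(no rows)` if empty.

Join each employees row to its departments via dept_id.
Group joined rows by departments.id; compute MAX(m.salary) per group.
  1: ids {11} → MAX(m.salary)=109
  2: ids {14} → MAX(m.salary)=54
  3: ids {3, 20} → MAX(m.salary)=134
  4: ids {5, 15, 27} → MAX(m.salary)=119
  5: ids {4, 24} → MAX(m.salary)=111

Marketing | 109 ; Legal | 54 ; Sales | 134 ; Engineering | 119 ; Research | 111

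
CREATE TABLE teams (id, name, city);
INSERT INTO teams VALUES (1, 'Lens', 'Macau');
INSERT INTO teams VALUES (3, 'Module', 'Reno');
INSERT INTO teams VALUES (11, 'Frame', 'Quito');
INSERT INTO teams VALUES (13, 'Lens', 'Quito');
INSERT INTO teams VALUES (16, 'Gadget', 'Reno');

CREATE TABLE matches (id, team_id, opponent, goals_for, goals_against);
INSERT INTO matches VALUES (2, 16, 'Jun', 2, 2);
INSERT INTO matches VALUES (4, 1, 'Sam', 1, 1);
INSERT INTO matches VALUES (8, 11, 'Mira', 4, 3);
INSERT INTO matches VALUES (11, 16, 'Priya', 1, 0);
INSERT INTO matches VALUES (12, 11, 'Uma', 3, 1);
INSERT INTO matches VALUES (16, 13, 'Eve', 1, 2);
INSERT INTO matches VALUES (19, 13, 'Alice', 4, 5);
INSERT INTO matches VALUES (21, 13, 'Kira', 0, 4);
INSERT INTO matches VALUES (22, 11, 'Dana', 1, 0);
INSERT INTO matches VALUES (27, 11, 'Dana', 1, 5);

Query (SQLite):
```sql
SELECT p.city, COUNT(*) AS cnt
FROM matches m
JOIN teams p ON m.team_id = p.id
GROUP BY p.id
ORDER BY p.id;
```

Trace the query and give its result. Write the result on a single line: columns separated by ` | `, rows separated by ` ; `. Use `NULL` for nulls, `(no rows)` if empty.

Join each matches row to its teams via team_id.
Group joined rows by teams.id; compute COUNT(*) per group.
  1: ids {4} → COUNT(*)=1
  11: ids {8, 12, 22, 27} → COUNT(*)=4
  13: ids {16, 19, 21} → COUNT(*)=3
  16: ids {2, 11} → COUNT(*)=2

Macau | 1 ; Quito | 4 ; Quito | 3 ; Reno | 2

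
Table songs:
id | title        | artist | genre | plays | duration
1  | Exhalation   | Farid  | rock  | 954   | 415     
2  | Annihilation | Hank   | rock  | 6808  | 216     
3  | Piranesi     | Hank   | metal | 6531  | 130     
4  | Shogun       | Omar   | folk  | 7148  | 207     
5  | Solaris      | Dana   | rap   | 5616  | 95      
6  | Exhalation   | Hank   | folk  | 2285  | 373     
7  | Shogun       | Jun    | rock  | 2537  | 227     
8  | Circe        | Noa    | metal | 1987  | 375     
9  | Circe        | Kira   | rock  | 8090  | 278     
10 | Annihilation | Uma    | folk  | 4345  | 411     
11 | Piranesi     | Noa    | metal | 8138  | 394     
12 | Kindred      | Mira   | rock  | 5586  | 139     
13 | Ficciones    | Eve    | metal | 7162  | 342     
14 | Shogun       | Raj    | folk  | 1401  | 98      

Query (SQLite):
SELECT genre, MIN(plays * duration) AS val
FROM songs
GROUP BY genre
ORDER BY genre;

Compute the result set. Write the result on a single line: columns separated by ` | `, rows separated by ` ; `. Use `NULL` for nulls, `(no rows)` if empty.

folk | 137298 ; metal | 745125 ; rap | 533520 ; rock | 395910

For each row compute plays * duration.
Group by genre; take MIN of the expression per group.
  folk: ids {4, 6, 10, 14} → MIN(plays * duration)=137298
  metal: ids {3, 8, 11, 13} → MIN(plays * duration)=745125
  rap: ids {5} → MIN(plays * duration)=533520
  rock: ids {1, 2, 7, 9, 12} → MIN(plays * duration)=395910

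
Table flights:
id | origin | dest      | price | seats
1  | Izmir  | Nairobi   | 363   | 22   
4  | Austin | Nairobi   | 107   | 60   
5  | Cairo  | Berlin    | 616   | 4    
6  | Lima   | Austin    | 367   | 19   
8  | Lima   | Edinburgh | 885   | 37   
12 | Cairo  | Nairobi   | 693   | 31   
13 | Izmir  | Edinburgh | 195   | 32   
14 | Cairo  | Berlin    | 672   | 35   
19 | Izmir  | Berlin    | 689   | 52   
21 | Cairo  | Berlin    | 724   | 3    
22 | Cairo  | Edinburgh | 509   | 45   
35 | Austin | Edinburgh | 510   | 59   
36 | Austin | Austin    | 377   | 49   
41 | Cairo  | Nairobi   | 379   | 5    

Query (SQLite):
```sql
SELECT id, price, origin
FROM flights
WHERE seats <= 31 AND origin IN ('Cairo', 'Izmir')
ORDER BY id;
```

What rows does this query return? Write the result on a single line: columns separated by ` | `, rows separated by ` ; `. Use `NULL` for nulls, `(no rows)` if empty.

seats <= 31: ids {1, 5, 6, 12, 21, 41}
origin IN ('Cairo', 'Izmir'): ids {1, 5, 12, 13, 14, 19, 21, 22, 41}
Combine with AND.

1 | 363 | Izmir ; 5 | 616 | Cairo ; 12 | 693 | Cairo ; 21 | 724 | Cairo ; 41 | 379 | Cairo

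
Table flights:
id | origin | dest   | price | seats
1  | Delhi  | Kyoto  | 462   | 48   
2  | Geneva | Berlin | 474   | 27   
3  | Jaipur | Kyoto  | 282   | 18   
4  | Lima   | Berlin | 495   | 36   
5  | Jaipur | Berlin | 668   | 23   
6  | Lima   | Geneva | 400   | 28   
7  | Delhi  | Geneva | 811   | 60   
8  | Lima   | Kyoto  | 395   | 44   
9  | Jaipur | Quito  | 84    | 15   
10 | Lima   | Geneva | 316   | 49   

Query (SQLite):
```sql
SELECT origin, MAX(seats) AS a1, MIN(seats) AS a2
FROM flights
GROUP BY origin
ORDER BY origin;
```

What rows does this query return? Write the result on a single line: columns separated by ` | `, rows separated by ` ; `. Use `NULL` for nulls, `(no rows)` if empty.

Delhi | 60 | 48 ; Geneva | 27 | 27 ; Jaipur | 23 | 15 ; Lima | 49 | 28

Group flights by origin.
Per group compute: MAX(seats), MIN(seats).
  Delhi: ids {1, 7} → MAX(seats)=60, MIN(seats)=48
  Geneva: ids {2} → MAX(seats)=27, MIN(seats)=27
  Jaipur: ids {3, 5, 9} → MAX(seats)=23, MIN(seats)=15
  Lima: ids {4, 6, 8, 10} → MAX(seats)=49, MIN(seats)=28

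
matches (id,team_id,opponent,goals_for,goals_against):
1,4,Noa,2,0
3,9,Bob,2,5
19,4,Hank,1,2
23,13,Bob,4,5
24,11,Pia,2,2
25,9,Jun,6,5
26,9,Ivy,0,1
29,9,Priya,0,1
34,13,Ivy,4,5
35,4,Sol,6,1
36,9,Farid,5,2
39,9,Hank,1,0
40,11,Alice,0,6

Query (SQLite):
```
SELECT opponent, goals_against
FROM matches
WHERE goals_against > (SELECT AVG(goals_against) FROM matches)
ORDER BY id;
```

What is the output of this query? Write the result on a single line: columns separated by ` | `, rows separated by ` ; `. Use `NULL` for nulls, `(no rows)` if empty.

Bob | 5 ; Bob | 5 ; Jun | 5 ; Ivy | 5 ; Alice | 6

Scalar subquery: AVG(goals_against) over all matches rows = 2.692308 (≈; comparison uses full precision).
Keep rows where goals_against > that value.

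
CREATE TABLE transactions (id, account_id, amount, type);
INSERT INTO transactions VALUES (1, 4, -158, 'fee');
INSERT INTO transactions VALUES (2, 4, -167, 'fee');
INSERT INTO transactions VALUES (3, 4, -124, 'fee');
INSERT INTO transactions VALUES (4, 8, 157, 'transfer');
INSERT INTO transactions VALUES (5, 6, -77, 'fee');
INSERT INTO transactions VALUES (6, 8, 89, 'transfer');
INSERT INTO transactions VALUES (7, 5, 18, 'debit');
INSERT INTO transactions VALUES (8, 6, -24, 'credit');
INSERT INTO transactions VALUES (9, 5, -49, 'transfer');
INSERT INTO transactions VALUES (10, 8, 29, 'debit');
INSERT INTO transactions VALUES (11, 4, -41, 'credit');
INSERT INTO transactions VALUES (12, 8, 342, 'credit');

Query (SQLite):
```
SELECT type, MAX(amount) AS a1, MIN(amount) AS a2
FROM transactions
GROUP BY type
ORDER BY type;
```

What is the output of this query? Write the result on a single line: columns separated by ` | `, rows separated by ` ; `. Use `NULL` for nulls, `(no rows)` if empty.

credit | 342 | -41 ; debit | 29 | 18 ; fee | -77 | -167 ; transfer | 157 | -49

Group transactions by type.
Per group compute: MAX(amount), MIN(amount).
  credit: ids {8, 11, 12} → MAX(amount)=342, MIN(amount)=-41
  debit: ids {7, 10} → MAX(amount)=29, MIN(amount)=18
  fee: ids {1, 2, 3, 5} → MAX(amount)=-77, MIN(amount)=-167
  transfer: ids {4, 6, 9} → MAX(amount)=157, MIN(amount)=-49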